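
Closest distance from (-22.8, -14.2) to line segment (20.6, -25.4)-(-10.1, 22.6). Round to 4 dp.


Project P onto AB: t = 0.576 (clamped to [0,1])
Closest point on segment: (2.9168, 2.248)
Distance: 30.5269

30.5269


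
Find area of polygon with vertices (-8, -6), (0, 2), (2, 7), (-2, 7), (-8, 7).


Shoelace sum: ((-8)*2 - 0*(-6)) + (0*7 - 2*2) + (2*7 - (-2)*7) + ((-2)*7 - (-8)*7) + ((-8)*(-6) - (-8)*7)
= 154
Area = |154|/2 = 77

77


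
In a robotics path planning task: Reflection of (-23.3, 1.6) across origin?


Reflection over origin: (x,y) -> (-x,-y)
(-23.3, 1.6) -> (23.3, -1.6)

(23.3, -1.6)


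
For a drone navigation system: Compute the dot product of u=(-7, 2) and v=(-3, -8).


u . v = u_x*v_x + u_y*v_y = (-7)*(-3) + 2*(-8)
= 21 + (-16) = 5

5


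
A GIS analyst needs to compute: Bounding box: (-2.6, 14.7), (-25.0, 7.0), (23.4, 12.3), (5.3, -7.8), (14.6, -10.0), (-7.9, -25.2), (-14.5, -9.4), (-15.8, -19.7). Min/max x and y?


x range: [-25, 23.4]
y range: [-25.2, 14.7]
Bounding box: (-25,-25.2) to (23.4,14.7)

(-25,-25.2) to (23.4,14.7)


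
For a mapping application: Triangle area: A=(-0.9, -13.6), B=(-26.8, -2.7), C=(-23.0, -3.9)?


Area = |x_A(y_B-y_C) + x_B(y_C-y_A) + x_C(y_A-y_B)|/2
= |(-1.08) + (-259.96) + 250.7|/2
= 10.34/2 = 5.17

5.17


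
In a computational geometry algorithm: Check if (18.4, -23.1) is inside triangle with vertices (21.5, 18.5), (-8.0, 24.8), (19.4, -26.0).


Cross products: AB x AP = 1246.73, BC x BP = 28.66, CA x CP = 50.59
All same sign? yes

Yes, inside


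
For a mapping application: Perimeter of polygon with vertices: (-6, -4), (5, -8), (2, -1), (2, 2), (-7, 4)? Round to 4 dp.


Sides: (-6, -4)->(5, -8): sqrt(137) = 11.7047, (5, -8)->(2, -1): sqrt(58) = 7.615773, (2, -1)->(2, 2): sqrt(9) = 3, (2, 2)->(-7, 4): sqrt(85) = 9.219544, (-7, 4)->(-6, -4): sqrt(65) = 8.062258
Sum = 39.602275
Perimeter = 39.6023

39.6023


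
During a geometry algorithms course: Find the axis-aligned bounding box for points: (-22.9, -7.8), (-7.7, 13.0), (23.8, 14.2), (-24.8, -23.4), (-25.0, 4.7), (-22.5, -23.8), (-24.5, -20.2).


x range: [-25, 23.8]
y range: [-23.8, 14.2]
Bounding box: (-25,-23.8) to (23.8,14.2)

(-25,-23.8) to (23.8,14.2)


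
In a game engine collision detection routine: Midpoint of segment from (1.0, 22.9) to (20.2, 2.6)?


M = ((1+20.2)/2, (22.9+2.6)/2)
= (10.6, 12.75)

(10.6, 12.75)


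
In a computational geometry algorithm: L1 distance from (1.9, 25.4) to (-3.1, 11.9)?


|1.9-(-3.1)| + |25.4-11.9| = 5 + 13.5 = 18.5

18.5


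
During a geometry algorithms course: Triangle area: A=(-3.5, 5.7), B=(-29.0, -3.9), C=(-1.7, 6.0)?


Area = |x_A(y_B-y_C) + x_B(y_C-y_A) + x_C(y_A-y_B)|/2
= |34.65 + (-8.7) + (-16.32)|/2
= 9.63/2 = 4.815

4.815


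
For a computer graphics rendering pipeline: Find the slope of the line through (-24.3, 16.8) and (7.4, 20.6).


slope = (y2-y1)/(x2-x1) = (20.6-16.8)/(7.4-(-24.3)) = 3.8/31.7 = 0.1199

0.1199


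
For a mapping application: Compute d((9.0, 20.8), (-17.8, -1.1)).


dx=-26.8, dy=-21.9
d^2 = (-26.8)^2 + (-21.9)^2 = 1197.85
d = sqrt(1197.85) = 34.61

34.61


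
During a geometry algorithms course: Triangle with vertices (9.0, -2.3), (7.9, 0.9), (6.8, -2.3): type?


Side lengths squared: AB^2=11.45, BC^2=11.45, CA^2=4.84
Sorted: [4.84, 11.45, 11.45]
By sides: Isosceles, By angles: Acute

Isosceles, Acute


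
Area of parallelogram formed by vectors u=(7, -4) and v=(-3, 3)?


|u x v| = |7*3 - (-4)*(-3)|
= |21 - 12| = 9

9


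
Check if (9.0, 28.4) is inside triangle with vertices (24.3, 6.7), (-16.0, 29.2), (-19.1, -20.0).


Cross products: AB x AP = -530.26, BC x BP = 1232.48, CA x CP = 1350.29
All same sign? no

No, outside


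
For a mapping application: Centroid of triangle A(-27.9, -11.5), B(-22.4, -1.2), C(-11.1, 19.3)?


Centroid = ((x_A+x_B+x_C)/3, (y_A+y_B+y_C)/3)
= (((-27.9)+(-22.4)+(-11.1))/3, ((-11.5)+(-1.2)+19.3)/3)
= (-20.4667, 2.2)

(-20.4667, 2.2)


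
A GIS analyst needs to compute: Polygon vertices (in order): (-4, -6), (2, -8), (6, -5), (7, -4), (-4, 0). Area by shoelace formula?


Shoelace sum: ((-4)*(-8) - 2*(-6)) + (2*(-5) - 6*(-8)) + (6*(-4) - 7*(-5)) + (7*0 - (-4)*(-4)) + ((-4)*(-6) - (-4)*0)
= 101
Area = |101|/2 = 50.5

50.5


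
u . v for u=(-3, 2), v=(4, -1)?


u . v = u_x*v_x + u_y*v_y = (-3)*4 + 2*(-1)
= (-12) + (-2) = -14

-14


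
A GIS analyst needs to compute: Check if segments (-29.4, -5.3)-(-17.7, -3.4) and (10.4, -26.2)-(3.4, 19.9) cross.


Cross products: d1=1688.48, d2=1135.81, d3=-320.15, d4=232.52
d1*d2 < 0 and d3*d4 < 0? no

No, they don't intersect


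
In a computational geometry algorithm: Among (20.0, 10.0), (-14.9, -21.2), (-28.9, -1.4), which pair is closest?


d(P0,P1) = 46.8129, d(P0,P2) = 50.2113, d(P1,P2) = 24.2495
Closest: P1 and P2

Closest pair: (-14.9, -21.2) and (-28.9, -1.4), distance = 24.2495


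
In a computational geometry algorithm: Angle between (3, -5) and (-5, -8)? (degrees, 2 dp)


u.v = 25, |u| = sqrt(34) = 5.831, |v| = sqrt(89) = 9.434
cos(theta) = u.v/(|u||v|) = 25/sqrt(3026) = 0.45447
theta = acos(0.45447) = 62.97 degrees

62.97 degrees


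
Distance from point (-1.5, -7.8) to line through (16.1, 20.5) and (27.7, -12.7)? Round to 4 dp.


|cross product| = 912.6
|line direction| = sqrt(1236.8) = 35.1682
Distance = 912.6/sqrt(1236.8) = 25.9496

25.9496


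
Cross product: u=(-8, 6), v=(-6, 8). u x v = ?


u x v = u_x*v_y - u_y*v_x = (-8)*8 - 6*(-6)
= (-64) - (-36) = -28

-28


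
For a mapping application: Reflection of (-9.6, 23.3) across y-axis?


Reflection over y-axis: (x,y) -> (-x,y)
(-9.6, 23.3) -> (9.6, 23.3)

(9.6, 23.3)


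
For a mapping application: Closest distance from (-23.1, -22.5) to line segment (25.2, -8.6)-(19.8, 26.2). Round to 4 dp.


Project P onto AB: t = 0 (clamped to [0,1])
Closest point on segment: (25.2, -8.6)
Distance: 50.2603

50.2603


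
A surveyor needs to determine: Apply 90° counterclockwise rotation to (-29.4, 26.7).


90° CCW: (x,y) -> (-y, x)
(-29.4,26.7) -> (-26.7, -29.4)

(-26.7, -29.4)


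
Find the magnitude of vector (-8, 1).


|u| = sqrt((-8)^2 + 1^2) = sqrt(65) = 8.0623

8.0623


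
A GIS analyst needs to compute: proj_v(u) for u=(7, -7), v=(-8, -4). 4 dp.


u.v = -28, |v| = sqrt(80) = 8.9443
Scalar projection = u.v / |v| = -28 / sqrt(80) = -3.1305

-3.1305


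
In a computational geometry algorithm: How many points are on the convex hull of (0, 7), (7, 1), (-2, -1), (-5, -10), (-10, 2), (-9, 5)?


Convex hull vertices (CCW): (-10, 2), (-5, -10), (7, 1), (0, 7), (-9, 5)
Count = 5

5


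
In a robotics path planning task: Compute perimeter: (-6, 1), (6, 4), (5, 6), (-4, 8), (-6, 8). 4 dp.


Sides: (-6, 1)->(6, 4): sqrt(153) = 12.369317, (6, 4)->(5, 6): sqrt(5) = 2.236068, (5, 6)->(-4, 8): sqrt(85) = 9.219544, (-4, 8)->(-6, 8): sqrt(4) = 2, (-6, 8)->(-6, 1): sqrt(49) = 7
Sum = 32.824929
Perimeter = 32.8249

32.8249


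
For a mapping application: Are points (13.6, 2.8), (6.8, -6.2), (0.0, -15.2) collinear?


Cross product: (6.8-13.6)*((-15.2)-2.8) - ((-6.2)-2.8)*(0-13.6)
= 0

Yes, collinear


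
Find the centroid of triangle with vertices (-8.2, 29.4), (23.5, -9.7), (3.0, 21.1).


Centroid = ((x_A+x_B+x_C)/3, (y_A+y_B+y_C)/3)
= (((-8.2)+23.5+3)/3, (29.4+(-9.7)+21.1)/3)
= (6.1, 13.6)

(6.1, 13.6)


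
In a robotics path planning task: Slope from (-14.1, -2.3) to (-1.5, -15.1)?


slope = (y2-y1)/(x2-x1) = ((-15.1)-(-2.3))/((-1.5)-(-14.1)) = (-12.8)/12.6 = -1.0159

-1.0159


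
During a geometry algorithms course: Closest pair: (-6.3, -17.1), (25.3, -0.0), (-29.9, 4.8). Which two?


d(P0,P1) = 35.9301, d(P0,P2) = 32.1958, d(P1,P2) = 55.4083
Closest: P0 and P2

Closest pair: (-6.3, -17.1) and (-29.9, 4.8), distance = 32.1958


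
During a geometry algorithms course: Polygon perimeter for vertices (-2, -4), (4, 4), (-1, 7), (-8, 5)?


Sides: (-2, -4)->(4, 4): sqrt(100) = 10, (4, 4)->(-1, 7): sqrt(34) = 5.830952, (-1, 7)->(-8, 5): sqrt(53) = 7.28011, (-8, 5)->(-2, -4): sqrt(117) = 10.816654
Sum = 33.927716
Perimeter = 33.9277

33.9277


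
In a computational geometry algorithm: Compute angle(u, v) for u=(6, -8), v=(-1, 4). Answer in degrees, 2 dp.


u.v = -38, |u| = sqrt(100) = 10, |v| = sqrt(17) = 4.1231
cos(theta) = u.v/(|u||v|) = -38/sqrt(1700) = -0.921635
theta = acos(-0.921635) = 157.17 degrees

157.17 degrees


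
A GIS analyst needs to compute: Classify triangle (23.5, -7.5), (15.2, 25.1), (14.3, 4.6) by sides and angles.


Side lengths squared: AB^2=1131.65, BC^2=421.06, CA^2=231.05
Sorted: [231.05, 421.06, 1131.65]
By sides: Scalene, By angles: Obtuse

Scalene, Obtuse


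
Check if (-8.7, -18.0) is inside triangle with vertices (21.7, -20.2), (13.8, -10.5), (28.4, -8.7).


Cross products: AB x AP = 277.5, BC x BP = -69, CA x CP = -364.34
All same sign? no

No, outside


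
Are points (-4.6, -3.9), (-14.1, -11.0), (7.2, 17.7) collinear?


Cross product: ((-14.1)-(-4.6))*(17.7-(-3.9)) - ((-11)-(-3.9))*(7.2-(-4.6))
= -121.42

No, not collinear


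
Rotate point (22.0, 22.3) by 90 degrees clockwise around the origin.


90° CW: (x,y) -> (y, -x)
(22,22.3) -> (22.3, -22)

(22.3, -22)


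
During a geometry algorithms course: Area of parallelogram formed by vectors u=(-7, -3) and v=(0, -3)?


|u x v| = |(-7)*(-3) - (-3)*0|
= |21 - 0| = 21

21


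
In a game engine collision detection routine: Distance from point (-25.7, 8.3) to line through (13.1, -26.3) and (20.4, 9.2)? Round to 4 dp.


|cross product| = 1629.98
|line direction| = sqrt(1313.54) = 36.2428
Distance = 1629.98/sqrt(1313.54) = 44.9739

44.9739


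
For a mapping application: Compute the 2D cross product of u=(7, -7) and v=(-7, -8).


u x v = u_x*v_y - u_y*v_x = 7*(-8) - (-7)*(-7)
= (-56) - 49 = -105

-105


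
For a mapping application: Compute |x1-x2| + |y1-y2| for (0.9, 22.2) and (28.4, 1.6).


|0.9-28.4| + |22.2-1.6| = 27.5 + 20.6 = 48.1

48.1


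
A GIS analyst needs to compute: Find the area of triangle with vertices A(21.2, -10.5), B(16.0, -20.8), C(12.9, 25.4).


Area = |x_A(y_B-y_C) + x_B(y_C-y_A) + x_C(y_A-y_B)|/2
= |(-979.44) + 574.4 + 132.87|/2
= 272.17/2 = 136.085

136.085


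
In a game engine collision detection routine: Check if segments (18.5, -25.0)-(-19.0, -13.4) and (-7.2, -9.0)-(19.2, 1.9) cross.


Cross products: d1=-702.53, d2=12.46, d3=-301.88, d4=-1016.87
d1*d2 < 0 and d3*d4 < 0? no

No, they don't intersect


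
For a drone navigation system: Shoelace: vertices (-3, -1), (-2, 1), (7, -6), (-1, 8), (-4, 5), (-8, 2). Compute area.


Shoelace sum: ((-3)*1 - (-2)*(-1)) + ((-2)*(-6) - 7*1) + (7*8 - (-1)*(-6)) + ((-1)*5 - (-4)*8) + ((-4)*2 - (-8)*5) + ((-8)*(-1) - (-3)*2)
= 123
Area = |123|/2 = 61.5

61.5


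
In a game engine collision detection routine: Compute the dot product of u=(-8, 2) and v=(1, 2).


u . v = u_x*v_x + u_y*v_y = (-8)*1 + 2*2
= (-8) + 4 = -4

-4


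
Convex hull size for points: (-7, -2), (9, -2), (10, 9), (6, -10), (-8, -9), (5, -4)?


Convex hull vertices (CCW): (-8, -9), (6, -10), (9, -2), (10, 9), (-7, -2)
Count = 5

5


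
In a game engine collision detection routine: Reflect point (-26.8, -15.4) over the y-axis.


Reflection over y-axis: (x,y) -> (-x,y)
(-26.8, -15.4) -> (26.8, -15.4)

(26.8, -15.4)


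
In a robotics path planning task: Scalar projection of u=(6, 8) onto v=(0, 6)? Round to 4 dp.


u.v = 48, |v| = sqrt(36) = 6
Scalar projection = u.v / |v| = 48 / sqrt(36) = 8

8


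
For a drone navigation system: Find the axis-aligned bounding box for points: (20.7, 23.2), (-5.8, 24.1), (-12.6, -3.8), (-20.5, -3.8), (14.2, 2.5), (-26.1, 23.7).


x range: [-26.1, 20.7]
y range: [-3.8, 24.1]
Bounding box: (-26.1,-3.8) to (20.7,24.1)

(-26.1,-3.8) to (20.7,24.1)


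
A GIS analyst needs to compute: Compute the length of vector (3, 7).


|u| = sqrt(3^2 + 7^2) = sqrt(58) = 7.6158

7.6158


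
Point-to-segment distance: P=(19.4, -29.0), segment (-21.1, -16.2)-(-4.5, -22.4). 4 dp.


Project P onto AB: t = 1 (clamped to [0,1])
Closest point on segment: (-4.5, -22.4)
Distance: 24.7946

24.7946


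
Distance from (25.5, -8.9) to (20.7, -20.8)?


dx=-4.8, dy=-11.9
d^2 = (-4.8)^2 + (-11.9)^2 = 164.65
d = sqrt(164.65) = 12.8316

12.8316


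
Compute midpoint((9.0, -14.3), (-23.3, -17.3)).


M = ((9+(-23.3))/2, ((-14.3)+(-17.3))/2)
= (-7.15, -15.8)

(-7.15, -15.8)


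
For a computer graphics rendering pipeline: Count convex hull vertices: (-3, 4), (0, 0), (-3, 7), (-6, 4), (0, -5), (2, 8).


Convex hull vertices (CCW): (-6, 4), (0, -5), (2, 8), (-3, 7)
Count = 4

4


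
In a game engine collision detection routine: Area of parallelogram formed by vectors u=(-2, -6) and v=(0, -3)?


|u x v| = |(-2)*(-3) - (-6)*0|
= |6 - 0| = 6

6


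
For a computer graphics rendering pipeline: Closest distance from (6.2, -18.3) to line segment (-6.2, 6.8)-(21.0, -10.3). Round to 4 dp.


Project P onto AB: t = 0.7425 (clamped to [0,1])
Closest point on segment: (13.9972, -5.8975)
Distance: 14.6499

14.6499


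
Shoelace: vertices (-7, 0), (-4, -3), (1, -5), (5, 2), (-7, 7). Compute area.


Shoelace sum: ((-7)*(-3) - (-4)*0) + ((-4)*(-5) - 1*(-3)) + (1*2 - 5*(-5)) + (5*7 - (-7)*2) + ((-7)*0 - (-7)*7)
= 169
Area = |169|/2 = 84.5

84.5


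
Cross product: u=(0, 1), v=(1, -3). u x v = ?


u x v = u_x*v_y - u_y*v_x = 0*(-3) - 1*1
= 0 - 1 = -1

-1


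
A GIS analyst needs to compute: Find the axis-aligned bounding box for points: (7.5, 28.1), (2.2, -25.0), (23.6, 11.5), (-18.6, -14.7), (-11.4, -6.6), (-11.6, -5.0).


x range: [-18.6, 23.6]
y range: [-25, 28.1]
Bounding box: (-18.6,-25) to (23.6,28.1)

(-18.6,-25) to (23.6,28.1)


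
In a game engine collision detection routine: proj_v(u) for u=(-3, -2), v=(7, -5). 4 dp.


u.v = -11, |v| = sqrt(74) = 8.6023
Scalar projection = u.v / |v| = -11 / sqrt(74) = -1.2787

-1.2787


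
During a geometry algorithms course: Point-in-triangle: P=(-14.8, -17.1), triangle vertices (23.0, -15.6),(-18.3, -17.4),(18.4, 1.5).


Cross products: AB x AP = -6.09, BC x BP = -55.14, CA x CP = -653.28
All same sign? yes

Yes, inside


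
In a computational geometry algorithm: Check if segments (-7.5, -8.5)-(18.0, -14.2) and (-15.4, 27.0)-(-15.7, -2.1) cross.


Cross products: d1=240.54, d2=984.3, d3=860.22, d4=116.46
d1*d2 < 0 and d3*d4 < 0? no

No, they don't intersect


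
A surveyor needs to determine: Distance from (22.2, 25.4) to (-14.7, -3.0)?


dx=-36.9, dy=-28.4
d^2 = (-36.9)^2 + (-28.4)^2 = 2168.17
d = sqrt(2168.17) = 46.5636

46.5636


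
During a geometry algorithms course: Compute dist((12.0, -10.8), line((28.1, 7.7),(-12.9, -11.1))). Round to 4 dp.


|cross product| = 455.82
|line direction| = sqrt(2034.44) = 45.1048
Distance = 455.82/sqrt(2034.44) = 10.1058

10.1058


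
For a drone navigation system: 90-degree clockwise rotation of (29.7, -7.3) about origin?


90° CW: (x,y) -> (y, -x)
(29.7,-7.3) -> (-7.3, -29.7)

(-7.3, -29.7)


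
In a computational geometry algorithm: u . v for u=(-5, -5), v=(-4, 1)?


u . v = u_x*v_x + u_y*v_y = (-5)*(-4) + (-5)*1
= 20 + (-5) = 15

15


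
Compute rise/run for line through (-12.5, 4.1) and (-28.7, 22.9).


slope = (y2-y1)/(x2-x1) = (22.9-4.1)/((-28.7)-(-12.5)) = 18.8/(-16.2) = -1.1605

-1.1605


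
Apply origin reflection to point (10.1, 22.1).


Reflection over origin: (x,y) -> (-x,-y)
(10.1, 22.1) -> (-10.1, -22.1)

(-10.1, -22.1)


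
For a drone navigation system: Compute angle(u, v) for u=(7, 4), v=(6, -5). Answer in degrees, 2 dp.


u.v = 22, |u| = sqrt(65) = 8.0623, |v| = sqrt(61) = 7.8102
cos(theta) = u.v/(|u||v|) = 22/sqrt(3965) = 0.349382
theta = acos(0.349382) = 69.55 degrees

69.55 degrees


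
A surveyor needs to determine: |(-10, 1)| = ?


|u| = sqrt((-10)^2 + 1^2) = sqrt(101) = 10.0499

10.0499


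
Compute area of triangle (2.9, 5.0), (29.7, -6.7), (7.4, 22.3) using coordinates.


Area = |x_A(y_B-y_C) + x_B(y_C-y_A) + x_C(y_A-y_B)|/2
= |(-84.1) + 513.81 + 86.58|/2
= 516.29/2 = 258.145

258.145


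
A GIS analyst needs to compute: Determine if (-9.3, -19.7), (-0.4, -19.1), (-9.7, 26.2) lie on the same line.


Cross product: ((-0.4)-(-9.3))*(26.2-(-19.7)) - ((-19.1)-(-19.7))*((-9.7)-(-9.3))
= 408.75

No, not collinear


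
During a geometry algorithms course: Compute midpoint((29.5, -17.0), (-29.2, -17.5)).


M = ((29.5+(-29.2))/2, ((-17)+(-17.5))/2)
= (0.15, -17.25)

(0.15, -17.25)


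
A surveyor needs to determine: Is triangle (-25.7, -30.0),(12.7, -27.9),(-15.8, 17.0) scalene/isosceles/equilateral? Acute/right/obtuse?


Side lengths squared: AB^2=1478.97, BC^2=2828.26, CA^2=2307.01
Sorted: [1478.97, 2307.01, 2828.26]
By sides: Scalene, By angles: Acute

Scalene, Acute


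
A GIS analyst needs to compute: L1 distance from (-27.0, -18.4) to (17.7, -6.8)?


|(-27)-17.7| + |(-18.4)-(-6.8)| = 44.7 + 11.6 = 56.3

56.3


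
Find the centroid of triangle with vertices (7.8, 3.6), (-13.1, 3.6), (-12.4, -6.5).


Centroid = ((x_A+x_B+x_C)/3, (y_A+y_B+y_C)/3)
= ((7.8+(-13.1)+(-12.4))/3, (3.6+3.6+(-6.5))/3)
= (-5.9, 0.2333)

(-5.9, 0.2333)


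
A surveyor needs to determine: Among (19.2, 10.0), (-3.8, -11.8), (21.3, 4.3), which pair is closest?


d(P0,P1) = 31.6897, d(P0,P2) = 6.0745, d(P1,P2) = 29.8198
Closest: P0 and P2

Closest pair: (19.2, 10.0) and (21.3, 4.3), distance = 6.0745


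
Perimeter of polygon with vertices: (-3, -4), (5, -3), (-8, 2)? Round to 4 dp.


Sides: (-3, -4)->(5, -3): sqrt(65) = 8.062258, (5, -3)->(-8, 2): sqrt(194) = 13.928388, (-8, 2)->(-3, -4): sqrt(61) = 7.81025
Sum = 29.800896
Perimeter = 29.8009

29.8009


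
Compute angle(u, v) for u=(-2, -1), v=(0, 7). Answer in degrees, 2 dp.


u.v = -7, |u| = sqrt(5) = 2.2361, |v| = sqrt(49) = 7
cos(theta) = u.v/(|u||v|) = -7/sqrt(245) = -0.447214
theta = acos(-0.447214) = 116.57 degrees

116.57 degrees


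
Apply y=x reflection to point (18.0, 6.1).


Reflection over y=x: (x,y) -> (y,x)
(18, 6.1) -> (6.1, 18)

(6.1, 18)


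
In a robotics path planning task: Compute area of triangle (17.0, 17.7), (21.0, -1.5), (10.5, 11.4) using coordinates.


Area = |x_A(y_B-y_C) + x_B(y_C-y_A) + x_C(y_A-y_B)|/2
= |(-219.3) + (-132.3) + 201.6|/2
= 150/2 = 75

75


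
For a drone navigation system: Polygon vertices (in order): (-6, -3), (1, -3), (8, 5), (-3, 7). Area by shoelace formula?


Shoelace sum: ((-6)*(-3) - 1*(-3)) + (1*5 - 8*(-3)) + (8*7 - (-3)*5) + ((-3)*(-3) - (-6)*7)
= 172
Area = |172|/2 = 86

86


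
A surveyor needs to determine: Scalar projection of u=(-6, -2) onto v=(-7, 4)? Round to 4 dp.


u.v = 34, |v| = sqrt(65) = 8.0623
Scalar projection = u.v / |v| = 34 / sqrt(65) = 4.2172

4.2172


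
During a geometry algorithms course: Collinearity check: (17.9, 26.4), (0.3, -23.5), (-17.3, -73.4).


Cross product: (0.3-17.9)*((-73.4)-26.4) - ((-23.5)-26.4)*((-17.3)-17.9)
= 0

Yes, collinear


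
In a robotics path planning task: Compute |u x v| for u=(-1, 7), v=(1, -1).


|u x v| = |(-1)*(-1) - 7*1|
= |1 - 7| = 6

6


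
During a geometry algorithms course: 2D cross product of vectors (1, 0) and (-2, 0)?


u x v = u_x*v_y - u_y*v_x = 1*0 - 0*(-2)
= 0 - 0 = 0

0


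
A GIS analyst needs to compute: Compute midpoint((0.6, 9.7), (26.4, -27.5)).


M = ((0.6+26.4)/2, (9.7+(-27.5))/2)
= (13.5, -8.9)

(13.5, -8.9)


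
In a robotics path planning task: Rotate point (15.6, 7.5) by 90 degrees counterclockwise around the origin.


90° CCW: (x,y) -> (-y, x)
(15.6,7.5) -> (-7.5, 15.6)

(-7.5, 15.6)


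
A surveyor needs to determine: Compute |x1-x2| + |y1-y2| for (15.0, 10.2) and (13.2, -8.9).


|15-13.2| + |10.2-(-8.9)| = 1.8 + 19.1 = 20.9

20.9


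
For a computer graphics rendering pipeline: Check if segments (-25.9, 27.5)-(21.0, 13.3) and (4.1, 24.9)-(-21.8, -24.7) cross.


Cross products: d1=-1555.34, d2=1138.68, d3=304.06, d4=-2389.96
d1*d2 < 0 and d3*d4 < 0? yes

Yes, they intersect


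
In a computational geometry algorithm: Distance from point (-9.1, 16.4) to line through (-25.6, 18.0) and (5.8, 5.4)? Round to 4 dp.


|cross product| = 157.66
|line direction| = sqrt(1144.72) = 33.8337
Distance = 157.66/sqrt(1144.72) = 4.6598

4.6598


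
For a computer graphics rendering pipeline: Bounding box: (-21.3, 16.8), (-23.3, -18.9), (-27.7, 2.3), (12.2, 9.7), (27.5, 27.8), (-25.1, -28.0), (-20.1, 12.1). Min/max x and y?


x range: [-27.7, 27.5]
y range: [-28, 27.8]
Bounding box: (-27.7,-28) to (27.5,27.8)

(-27.7,-28) to (27.5,27.8)


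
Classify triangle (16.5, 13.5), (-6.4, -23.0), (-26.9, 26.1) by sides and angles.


Side lengths squared: AB^2=1856.66, BC^2=2831.06, CA^2=2042.32
Sorted: [1856.66, 2042.32, 2831.06]
By sides: Scalene, By angles: Acute

Scalene, Acute


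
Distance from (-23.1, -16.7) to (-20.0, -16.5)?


dx=3.1, dy=0.2
d^2 = 3.1^2 + 0.2^2 = 9.65
d = sqrt(9.65) = 3.1064

3.1064


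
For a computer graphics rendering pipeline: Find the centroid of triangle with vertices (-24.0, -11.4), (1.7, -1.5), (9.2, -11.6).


Centroid = ((x_A+x_B+x_C)/3, (y_A+y_B+y_C)/3)
= (((-24)+1.7+9.2)/3, ((-11.4)+(-1.5)+(-11.6))/3)
= (-4.3667, -8.1667)

(-4.3667, -8.1667)


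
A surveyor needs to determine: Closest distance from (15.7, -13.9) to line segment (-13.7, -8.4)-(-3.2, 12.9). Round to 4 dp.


Project P onto AB: t = 0.3397 (clamped to [0,1])
Closest point on segment: (-10.1335, -1.1652)
Distance: 28.8019

28.8019


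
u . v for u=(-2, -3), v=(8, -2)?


u . v = u_x*v_x + u_y*v_y = (-2)*8 + (-3)*(-2)
= (-16) + 6 = -10

-10


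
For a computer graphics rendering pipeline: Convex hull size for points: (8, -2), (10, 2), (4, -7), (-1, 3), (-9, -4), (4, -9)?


Convex hull vertices (CCW): (-9, -4), (4, -9), (8, -2), (10, 2), (-1, 3)
Count = 5

5


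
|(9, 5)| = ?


|u| = sqrt(9^2 + 5^2) = sqrt(106) = 10.2956

10.2956


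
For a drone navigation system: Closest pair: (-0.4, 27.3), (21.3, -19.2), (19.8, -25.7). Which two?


d(P0,P1) = 51.3141, d(P0,P2) = 56.719, d(P1,P2) = 6.6708
Closest: P1 and P2

Closest pair: (21.3, -19.2) and (19.8, -25.7), distance = 6.6708


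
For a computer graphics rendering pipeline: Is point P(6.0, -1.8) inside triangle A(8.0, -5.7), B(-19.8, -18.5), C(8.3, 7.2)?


Cross products: AB x AP = -134.02, BC x BP = -193.79, CA x CP = -26.97
All same sign? yes

Yes, inside


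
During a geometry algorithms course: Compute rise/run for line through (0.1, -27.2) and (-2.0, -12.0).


slope = (y2-y1)/(x2-x1) = ((-12)-(-27.2))/((-2)-0.1) = 15.2/(-2.1) = -7.2381

-7.2381


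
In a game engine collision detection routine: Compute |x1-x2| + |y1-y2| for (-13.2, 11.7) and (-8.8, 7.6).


|(-13.2)-(-8.8)| + |11.7-7.6| = 4.4 + 4.1 = 8.5

8.5


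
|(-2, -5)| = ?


|u| = sqrt((-2)^2 + (-5)^2) = sqrt(29) = 5.3852

5.3852


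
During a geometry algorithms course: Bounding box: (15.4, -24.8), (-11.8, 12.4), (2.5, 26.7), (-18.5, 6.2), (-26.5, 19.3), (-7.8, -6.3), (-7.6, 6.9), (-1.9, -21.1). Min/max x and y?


x range: [-26.5, 15.4]
y range: [-24.8, 26.7]
Bounding box: (-26.5,-24.8) to (15.4,26.7)

(-26.5,-24.8) to (15.4,26.7)


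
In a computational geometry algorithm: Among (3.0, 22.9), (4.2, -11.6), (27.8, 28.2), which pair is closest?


d(P0,P1) = 34.5209, d(P0,P2) = 25.36, d(P1,P2) = 46.2709
Closest: P0 and P2

Closest pair: (3.0, 22.9) and (27.8, 28.2), distance = 25.36


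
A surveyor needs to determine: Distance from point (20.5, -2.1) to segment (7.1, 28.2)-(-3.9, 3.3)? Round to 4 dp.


Project P onto AB: t = 0.8192 (clamped to [0,1])
Closest point on segment: (-1.9117, 7.8008)
Distance: 24.5012

24.5012


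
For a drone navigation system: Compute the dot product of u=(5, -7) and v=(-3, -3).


u . v = u_x*v_x + u_y*v_y = 5*(-3) + (-7)*(-3)
= (-15) + 21 = 6

6


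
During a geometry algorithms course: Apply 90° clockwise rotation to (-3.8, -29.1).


90° CW: (x,y) -> (y, -x)
(-3.8,-29.1) -> (-29.1, 3.8)

(-29.1, 3.8)


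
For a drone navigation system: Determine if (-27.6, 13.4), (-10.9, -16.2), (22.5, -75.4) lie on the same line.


Cross product: ((-10.9)-(-27.6))*((-75.4)-13.4) - ((-16.2)-13.4)*(22.5-(-27.6))
= 0

Yes, collinear


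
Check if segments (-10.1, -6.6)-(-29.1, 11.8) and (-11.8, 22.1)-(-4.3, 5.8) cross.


Cross products: d1=-187.54, d2=-359.24, d3=-514.02, d4=-342.32
d1*d2 < 0 and d3*d4 < 0? no

No, they don't intersect


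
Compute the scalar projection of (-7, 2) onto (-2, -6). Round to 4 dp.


u.v = 2, |v| = sqrt(40) = 6.3246
Scalar projection = u.v / |v| = 2 / sqrt(40) = 0.3162

0.3162


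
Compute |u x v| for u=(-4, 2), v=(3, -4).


|u x v| = |(-4)*(-4) - 2*3|
= |16 - 6| = 10

10


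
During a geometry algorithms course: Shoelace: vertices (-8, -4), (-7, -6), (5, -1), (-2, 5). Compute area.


Shoelace sum: ((-8)*(-6) - (-7)*(-4)) + ((-7)*(-1) - 5*(-6)) + (5*5 - (-2)*(-1)) + ((-2)*(-4) - (-8)*5)
= 128
Area = |128|/2 = 64

64


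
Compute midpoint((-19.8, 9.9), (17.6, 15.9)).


M = (((-19.8)+17.6)/2, (9.9+15.9)/2)
= (-1.1, 12.9)

(-1.1, 12.9)


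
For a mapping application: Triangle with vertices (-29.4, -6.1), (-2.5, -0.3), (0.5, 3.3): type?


Side lengths squared: AB^2=757.25, BC^2=21.96, CA^2=982.37
Sorted: [21.96, 757.25, 982.37]
By sides: Scalene, By angles: Obtuse

Scalene, Obtuse


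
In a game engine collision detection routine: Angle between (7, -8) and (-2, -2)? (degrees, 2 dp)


u.v = 2, |u| = sqrt(113) = 10.6301, |v| = sqrt(8) = 2.8284
cos(theta) = u.v/(|u||v|) = 2/sqrt(904) = 0.066519
theta = acos(0.066519) = 86.19 degrees

86.19 degrees


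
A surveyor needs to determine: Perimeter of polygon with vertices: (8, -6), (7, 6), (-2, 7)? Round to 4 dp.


Sides: (8, -6)->(7, 6): sqrt(145) = 12.041595, (7, 6)->(-2, 7): sqrt(82) = 9.055385, (-2, 7)->(8, -6): sqrt(269) = 16.401219
Sum = 37.498199
Perimeter = 37.4982

37.4982


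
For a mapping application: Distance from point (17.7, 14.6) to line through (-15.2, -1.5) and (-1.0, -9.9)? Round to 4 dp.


|cross product| = 504.98
|line direction| = sqrt(272.2) = 16.4985
Distance = 504.98/sqrt(272.2) = 30.6077

30.6077


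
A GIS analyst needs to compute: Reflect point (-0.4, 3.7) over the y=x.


Reflection over y=x: (x,y) -> (y,x)
(-0.4, 3.7) -> (3.7, -0.4)

(3.7, -0.4)


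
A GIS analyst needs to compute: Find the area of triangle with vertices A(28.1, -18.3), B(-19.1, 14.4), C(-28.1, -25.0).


Area = |x_A(y_B-y_C) + x_B(y_C-y_A) + x_C(y_A-y_B)|/2
= |1107.14 + 127.97 + 918.87|/2
= 2153.98/2 = 1076.99

1076.99


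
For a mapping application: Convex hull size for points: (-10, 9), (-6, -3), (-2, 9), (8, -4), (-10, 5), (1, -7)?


Convex hull vertices (CCW): (-10, 5), (-6, -3), (1, -7), (8, -4), (-2, 9), (-10, 9)
Count = 6

6


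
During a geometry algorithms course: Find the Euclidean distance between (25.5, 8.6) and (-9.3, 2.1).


dx=-34.8, dy=-6.5
d^2 = (-34.8)^2 + (-6.5)^2 = 1253.29
d = sqrt(1253.29) = 35.4018

35.4018


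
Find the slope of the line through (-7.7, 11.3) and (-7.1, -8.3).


slope = (y2-y1)/(x2-x1) = ((-8.3)-11.3)/((-7.1)-(-7.7)) = (-19.6)/0.6 = -32.6667

-32.6667


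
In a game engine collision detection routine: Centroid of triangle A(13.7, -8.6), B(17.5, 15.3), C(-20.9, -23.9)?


Centroid = ((x_A+x_B+x_C)/3, (y_A+y_B+y_C)/3)
= ((13.7+17.5+(-20.9))/3, ((-8.6)+15.3+(-23.9))/3)
= (3.4333, -5.7333)

(3.4333, -5.7333)


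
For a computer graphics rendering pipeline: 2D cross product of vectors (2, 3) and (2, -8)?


u x v = u_x*v_y - u_y*v_x = 2*(-8) - 3*2
= (-16) - 6 = -22

-22


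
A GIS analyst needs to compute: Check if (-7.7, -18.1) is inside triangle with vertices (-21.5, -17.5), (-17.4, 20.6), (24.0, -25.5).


Cross products: AB x AP = -528.24, BC x BP = -1155.01, CA x CP = -83.1
All same sign? yes

Yes, inside


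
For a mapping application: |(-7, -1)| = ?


|u| = sqrt((-7)^2 + (-1)^2) = sqrt(50) = 7.0711

7.0711


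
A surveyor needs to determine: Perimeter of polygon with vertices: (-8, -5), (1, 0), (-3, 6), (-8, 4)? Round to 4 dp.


Sides: (-8, -5)->(1, 0): sqrt(106) = 10.29563, (1, 0)->(-3, 6): sqrt(52) = 7.211103, (-3, 6)->(-8, 4): sqrt(29) = 5.385165, (-8, 4)->(-8, -5): sqrt(81) = 9
Sum = 31.891898
Perimeter = 31.8919

31.8919


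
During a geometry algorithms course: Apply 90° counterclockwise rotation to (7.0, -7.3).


90° CCW: (x,y) -> (-y, x)
(7,-7.3) -> (7.3, 7)

(7.3, 7)


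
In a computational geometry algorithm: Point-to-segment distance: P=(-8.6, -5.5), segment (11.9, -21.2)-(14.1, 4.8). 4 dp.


Project P onto AB: t = 0.5333 (clamped to [0,1])
Closest point on segment: (13.0733, -7.3339)
Distance: 21.7507

21.7507


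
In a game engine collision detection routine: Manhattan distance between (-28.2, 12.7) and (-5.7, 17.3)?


|(-28.2)-(-5.7)| + |12.7-17.3| = 22.5 + 4.6 = 27.1

27.1


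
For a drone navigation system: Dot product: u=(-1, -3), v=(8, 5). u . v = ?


u . v = u_x*v_x + u_y*v_y = (-1)*8 + (-3)*5
= (-8) + (-15) = -23

-23


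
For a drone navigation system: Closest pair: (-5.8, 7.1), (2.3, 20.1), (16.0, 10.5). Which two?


d(P0,P1) = 15.317, d(P0,P2) = 22.0635, d(P1,P2) = 16.7287
Closest: P0 and P1

Closest pair: (-5.8, 7.1) and (2.3, 20.1), distance = 15.317


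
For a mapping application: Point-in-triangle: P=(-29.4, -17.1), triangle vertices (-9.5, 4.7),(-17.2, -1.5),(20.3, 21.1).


Cross products: AB x AP = 44.48, BC x BP = -309.28, CA x CP = 323.28
All same sign? no

No, outside


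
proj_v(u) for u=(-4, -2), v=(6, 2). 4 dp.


u.v = -28, |v| = sqrt(40) = 6.3246
Scalar projection = u.v / |v| = -28 / sqrt(40) = -4.4272

-4.4272


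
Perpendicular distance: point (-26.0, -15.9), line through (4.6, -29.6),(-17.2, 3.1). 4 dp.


|cross product| = 701.96
|line direction| = sqrt(1544.53) = 39.3005
Distance = 701.96/sqrt(1544.53) = 17.8613

17.8613


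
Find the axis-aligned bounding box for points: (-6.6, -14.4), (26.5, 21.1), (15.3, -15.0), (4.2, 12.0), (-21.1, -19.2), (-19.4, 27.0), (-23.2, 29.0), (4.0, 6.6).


x range: [-23.2, 26.5]
y range: [-19.2, 29]
Bounding box: (-23.2,-19.2) to (26.5,29)

(-23.2,-19.2) to (26.5,29)


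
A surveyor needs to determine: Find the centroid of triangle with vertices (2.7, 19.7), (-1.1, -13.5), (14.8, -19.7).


Centroid = ((x_A+x_B+x_C)/3, (y_A+y_B+y_C)/3)
= ((2.7+(-1.1)+14.8)/3, (19.7+(-13.5)+(-19.7))/3)
= (5.4667, -4.5)

(5.4667, -4.5)


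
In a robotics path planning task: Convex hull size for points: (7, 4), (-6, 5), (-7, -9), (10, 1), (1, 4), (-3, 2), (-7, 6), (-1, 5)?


Convex hull vertices (CCW): (-7, -9), (10, 1), (7, 4), (-7, 6)
Count = 4

4


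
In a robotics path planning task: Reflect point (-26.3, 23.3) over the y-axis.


Reflection over y-axis: (x,y) -> (-x,y)
(-26.3, 23.3) -> (26.3, 23.3)

(26.3, 23.3)


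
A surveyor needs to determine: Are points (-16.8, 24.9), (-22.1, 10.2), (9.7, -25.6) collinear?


Cross product: ((-22.1)-(-16.8))*((-25.6)-24.9) - (10.2-24.9)*(9.7-(-16.8))
= 657.2

No, not collinear


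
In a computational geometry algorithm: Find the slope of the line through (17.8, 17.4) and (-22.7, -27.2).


slope = (y2-y1)/(x2-x1) = ((-27.2)-17.4)/((-22.7)-17.8) = (-44.6)/(-40.5) = 1.1012

1.1012


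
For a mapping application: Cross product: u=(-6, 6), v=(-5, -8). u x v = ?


u x v = u_x*v_y - u_y*v_x = (-6)*(-8) - 6*(-5)
= 48 - (-30) = 78

78


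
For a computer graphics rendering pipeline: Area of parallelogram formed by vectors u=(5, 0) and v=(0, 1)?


|u x v| = |5*1 - 0*0|
= |5 - 0| = 5

5


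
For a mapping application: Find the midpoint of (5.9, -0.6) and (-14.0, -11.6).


M = ((5.9+(-14))/2, ((-0.6)+(-11.6))/2)
= (-4.05, -6.1)

(-4.05, -6.1)


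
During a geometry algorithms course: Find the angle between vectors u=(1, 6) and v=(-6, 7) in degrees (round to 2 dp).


u.v = 36, |u| = sqrt(37) = 6.0828, |v| = sqrt(85) = 9.2195
cos(theta) = u.v/(|u||v|) = 36/sqrt(3145) = 0.641937
theta = acos(0.641937) = 50.06 degrees

50.06 degrees


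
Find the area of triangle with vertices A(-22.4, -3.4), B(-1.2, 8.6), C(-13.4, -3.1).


Area = |x_A(y_B-y_C) + x_B(y_C-y_A) + x_C(y_A-y_B)|/2
= |(-262.08) + (-0.36) + 160.8|/2
= 101.64/2 = 50.82

50.82


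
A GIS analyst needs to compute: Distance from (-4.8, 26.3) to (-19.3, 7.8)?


dx=-14.5, dy=-18.5
d^2 = (-14.5)^2 + (-18.5)^2 = 552.5
d = sqrt(552.5) = 23.5053

23.5053


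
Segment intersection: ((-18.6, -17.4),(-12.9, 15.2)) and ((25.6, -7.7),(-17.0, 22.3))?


Cross products: d1=1739.22, d2=179.46, d3=-1385.63, d4=174.13
d1*d2 < 0 and d3*d4 < 0? no

No, they don't intersect


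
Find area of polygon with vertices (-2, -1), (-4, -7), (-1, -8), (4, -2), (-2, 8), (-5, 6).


Shoelace sum: ((-2)*(-7) - (-4)*(-1)) + ((-4)*(-8) - (-1)*(-7)) + ((-1)*(-2) - 4*(-8)) + (4*8 - (-2)*(-2)) + ((-2)*6 - (-5)*8) + ((-5)*(-1) - (-2)*6)
= 142
Area = |142|/2 = 71

71


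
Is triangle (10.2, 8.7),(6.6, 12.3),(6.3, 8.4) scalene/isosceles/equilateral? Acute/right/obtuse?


Side lengths squared: AB^2=25.92, BC^2=15.3, CA^2=15.3
Sorted: [15.3, 15.3, 25.92]
By sides: Isosceles, By angles: Acute

Isosceles, Acute


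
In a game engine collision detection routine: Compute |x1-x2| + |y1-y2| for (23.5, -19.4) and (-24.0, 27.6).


|23.5-(-24)| + |(-19.4)-27.6| = 47.5 + 47 = 94.5

94.5


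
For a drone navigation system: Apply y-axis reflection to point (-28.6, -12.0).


Reflection over y-axis: (x,y) -> (-x,y)
(-28.6, -12) -> (28.6, -12)

(28.6, -12)


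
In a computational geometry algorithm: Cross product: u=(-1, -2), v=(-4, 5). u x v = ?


u x v = u_x*v_y - u_y*v_x = (-1)*5 - (-2)*(-4)
= (-5) - 8 = -13

-13


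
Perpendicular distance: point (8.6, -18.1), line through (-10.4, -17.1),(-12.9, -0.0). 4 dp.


|cross product| = 322.4
|line direction| = sqrt(298.66) = 17.2818
Distance = 322.4/sqrt(298.66) = 18.6555

18.6555


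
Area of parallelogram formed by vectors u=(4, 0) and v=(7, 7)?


|u x v| = |4*7 - 0*7|
= |28 - 0| = 28

28


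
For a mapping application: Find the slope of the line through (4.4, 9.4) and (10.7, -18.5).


slope = (y2-y1)/(x2-x1) = ((-18.5)-9.4)/(10.7-4.4) = (-27.9)/6.3 = -4.4286

-4.4286


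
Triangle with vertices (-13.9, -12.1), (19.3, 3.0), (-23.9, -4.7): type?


Side lengths squared: AB^2=1330.25, BC^2=1925.53, CA^2=154.76
Sorted: [154.76, 1330.25, 1925.53]
By sides: Scalene, By angles: Obtuse

Scalene, Obtuse


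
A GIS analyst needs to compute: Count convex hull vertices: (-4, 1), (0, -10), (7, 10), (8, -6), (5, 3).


Convex hull vertices (CCW): (-4, 1), (0, -10), (8, -6), (7, 10)
Count = 4

4


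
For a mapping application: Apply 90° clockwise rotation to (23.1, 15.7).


90° CW: (x,y) -> (y, -x)
(23.1,15.7) -> (15.7, -23.1)

(15.7, -23.1)


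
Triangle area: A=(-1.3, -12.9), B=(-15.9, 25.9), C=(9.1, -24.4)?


Area = |x_A(y_B-y_C) + x_B(y_C-y_A) + x_C(y_A-y_B)|/2
= |(-65.39) + 182.85 + (-353.08)|/2
= 235.62/2 = 117.81

117.81


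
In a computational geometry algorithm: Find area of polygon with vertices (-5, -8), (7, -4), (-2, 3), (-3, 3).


Shoelace sum: ((-5)*(-4) - 7*(-8)) + (7*3 - (-2)*(-4)) + ((-2)*3 - (-3)*3) + ((-3)*(-8) - (-5)*3)
= 131
Area = |131|/2 = 65.5

65.5


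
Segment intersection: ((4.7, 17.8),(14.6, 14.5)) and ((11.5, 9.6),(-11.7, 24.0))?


Cross products: d1=-92.32, d2=-158.32, d3=-58.74, d4=7.26
d1*d2 < 0 and d3*d4 < 0? no

No, they don't intersect


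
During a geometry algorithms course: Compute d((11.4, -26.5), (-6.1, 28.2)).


dx=-17.5, dy=54.7
d^2 = (-17.5)^2 + 54.7^2 = 3298.34
d = sqrt(3298.34) = 57.4312

57.4312


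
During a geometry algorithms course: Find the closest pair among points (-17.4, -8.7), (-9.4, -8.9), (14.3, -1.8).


d(P0,P1) = 8.0025, d(P0,P2) = 32.4423, d(P1,P2) = 24.7407
Closest: P0 and P1

Closest pair: (-17.4, -8.7) and (-9.4, -8.9), distance = 8.0025


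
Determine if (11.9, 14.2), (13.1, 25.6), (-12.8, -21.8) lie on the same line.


Cross product: (13.1-11.9)*((-21.8)-14.2) - (25.6-14.2)*((-12.8)-11.9)
= 238.38

No, not collinear


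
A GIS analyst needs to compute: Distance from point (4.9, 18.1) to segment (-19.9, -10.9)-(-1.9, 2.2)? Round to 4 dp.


Project P onto AB: t = 1 (clamped to [0,1])
Closest point on segment: (-1.9, 2.2)
Distance: 17.2931

17.2931


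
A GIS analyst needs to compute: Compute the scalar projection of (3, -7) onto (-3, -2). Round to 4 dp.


u.v = 5, |v| = sqrt(13) = 3.6056
Scalar projection = u.v / |v| = 5 / sqrt(13) = 1.3868

1.3868


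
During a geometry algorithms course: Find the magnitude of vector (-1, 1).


|u| = sqrt((-1)^2 + 1^2) = sqrt(2) = 1.4142

1.4142


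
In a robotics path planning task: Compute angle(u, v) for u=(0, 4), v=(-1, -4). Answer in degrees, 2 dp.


u.v = -16, |u| = sqrt(16) = 4, |v| = sqrt(17) = 4.1231
cos(theta) = u.v/(|u||v|) = -16/sqrt(272) = -0.970143
theta = acos(-0.970143) = 165.96 degrees

165.96 degrees


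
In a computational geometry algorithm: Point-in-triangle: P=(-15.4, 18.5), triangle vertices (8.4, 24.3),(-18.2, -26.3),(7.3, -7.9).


Cross products: AB x AP = -1050, BC x BP = 1090.88, CA x CP = 759.98
All same sign? no

No, outside


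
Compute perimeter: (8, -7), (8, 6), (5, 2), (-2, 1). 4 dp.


Sides: (8, -7)->(8, 6): sqrt(169) = 13, (8, 6)->(5, 2): sqrt(25) = 5, (5, 2)->(-2, 1): sqrt(50) = 7.071068, (-2, 1)->(8, -7): sqrt(164) = 12.806248
Sum = 37.877316
Perimeter = 37.8773

37.8773


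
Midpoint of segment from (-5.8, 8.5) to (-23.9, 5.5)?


M = (((-5.8)+(-23.9))/2, (8.5+5.5)/2)
= (-14.85, 7)

(-14.85, 7)


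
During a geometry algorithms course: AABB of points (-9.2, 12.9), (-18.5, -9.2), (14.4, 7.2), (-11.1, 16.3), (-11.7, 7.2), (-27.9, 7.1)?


x range: [-27.9, 14.4]
y range: [-9.2, 16.3]
Bounding box: (-27.9,-9.2) to (14.4,16.3)

(-27.9,-9.2) to (14.4,16.3)


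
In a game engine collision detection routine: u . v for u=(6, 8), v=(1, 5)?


u . v = u_x*v_x + u_y*v_y = 6*1 + 8*5
= 6 + 40 = 46

46


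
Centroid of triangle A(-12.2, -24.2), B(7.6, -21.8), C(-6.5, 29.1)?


Centroid = ((x_A+x_B+x_C)/3, (y_A+y_B+y_C)/3)
= (((-12.2)+7.6+(-6.5))/3, ((-24.2)+(-21.8)+29.1)/3)
= (-3.7, -5.6333)

(-3.7, -5.6333)


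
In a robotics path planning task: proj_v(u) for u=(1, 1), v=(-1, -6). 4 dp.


u.v = -7, |v| = sqrt(37) = 6.0828
Scalar projection = u.v / |v| = -7 / sqrt(37) = -1.1508

-1.1508


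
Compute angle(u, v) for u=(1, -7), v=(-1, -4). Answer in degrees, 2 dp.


u.v = 27, |u| = sqrt(50) = 7.0711, |v| = sqrt(17) = 4.1231
cos(theta) = u.v/(|u||v|) = 27/sqrt(850) = 0.926092
theta = acos(0.926092) = 22.17 degrees

22.17 degrees


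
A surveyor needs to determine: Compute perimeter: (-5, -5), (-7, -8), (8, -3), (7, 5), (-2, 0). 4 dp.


Sides: (-5, -5)->(-7, -8): sqrt(13) = 3.605551, (-7, -8)->(8, -3): sqrt(250) = 15.811388, (8, -3)->(7, 5): sqrt(65) = 8.062258, (7, 5)->(-2, 0): sqrt(106) = 10.29563, (-2, 0)->(-5, -5): sqrt(34) = 5.830952
Sum = 43.605779
Perimeter = 43.6058

43.6058


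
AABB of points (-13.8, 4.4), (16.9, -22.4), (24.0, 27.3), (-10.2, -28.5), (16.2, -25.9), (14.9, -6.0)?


x range: [-13.8, 24]
y range: [-28.5, 27.3]
Bounding box: (-13.8,-28.5) to (24,27.3)

(-13.8,-28.5) to (24,27.3)


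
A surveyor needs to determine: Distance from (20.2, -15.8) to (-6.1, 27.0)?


dx=-26.3, dy=42.8
d^2 = (-26.3)^2 + 42.8^2 = 2523.53
d = sqrt(2523.53) = 50.2347

50.2347
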